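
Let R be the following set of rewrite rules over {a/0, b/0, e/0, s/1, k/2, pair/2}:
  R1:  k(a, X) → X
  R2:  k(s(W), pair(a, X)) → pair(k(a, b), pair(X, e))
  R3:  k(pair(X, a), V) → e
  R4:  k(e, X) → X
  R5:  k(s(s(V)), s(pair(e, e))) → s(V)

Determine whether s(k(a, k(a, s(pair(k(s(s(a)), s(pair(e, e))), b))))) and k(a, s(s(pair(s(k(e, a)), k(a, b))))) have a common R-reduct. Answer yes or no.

yes — NF(t₁) = s(s(pair(s(a), b))), NF(t₂) = s(s(pair(s(a), b)))

Reduce t₁ = s(k(a, k(a, s(pair(k(s(s(a)), s(pair(e, e))), b))))):
1. s(k(a, k(a, s(pair(k(s(s(a)), s(pair(e, e))), b)))))  →  s(k(a, s(pair(k(s(s(a)), s(pair(e, e))), b))))   [R1 at 1]
2. s(k(a, s(pair(k(s(s(a)), s(pair(e, e))), b))))  →  s(s(pair(k(s(s(a)), s(pair(e, e))), b)))   [R1 at 1]
3. s(s(pair(k(s(s(a)), s(pair(e, e))), b)))  →  s(s(pair(s(a), b)))   [R5 at 1.1.1]

Reduce t₂ = k(a, s(s(pair(s(k(e, a)), k(a, b))))):
1. k(a, s(s(pair(s(k(e, a)), k(a, b)))))  →  s(s(pair(s(k(e, a)), k(a, b))))   [R1 at ε]
2. s(s(pair(s(k(e, a)), k(a, b))))  →  s(s(pair(s(a), k(a, b))))   [R4 at 1.1.1.1]
3. s(s(pair(s(a), k(a, b))))  →  s(s(pair(s(a), b)))   [R1 at 1.1.2]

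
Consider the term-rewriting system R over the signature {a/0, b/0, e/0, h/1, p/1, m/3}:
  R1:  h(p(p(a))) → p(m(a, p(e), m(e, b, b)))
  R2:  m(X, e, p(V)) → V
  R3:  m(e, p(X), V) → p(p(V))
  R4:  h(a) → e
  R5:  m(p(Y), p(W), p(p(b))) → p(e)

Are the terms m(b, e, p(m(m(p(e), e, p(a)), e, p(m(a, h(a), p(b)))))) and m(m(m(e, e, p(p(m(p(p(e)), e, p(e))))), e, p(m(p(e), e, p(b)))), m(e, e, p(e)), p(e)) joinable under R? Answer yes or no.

Reduce t₁ = m(b, e, p(m(m(p(e), e, p(a)), e, p(m(a, h(a), p(b)))))):
1. m(b, e, p(m(m(p(e), e, p(a)), e, p(m(a, h(a), p(b))))))  →  m(m(p(e), e, p(a)), e, p(m(a, h(a), p(b))))   [R2 at ε]
2. m(m(p(e), e, p(a)), e, p(m(a, h(a), p(b))))  →  m(a, h(a), p(b))   [R2 at ε]
3. m(a, h(a), p(b))  →  m(a, e, p(b))   [R4 at 2]
4. m(a, e, p(b))  →  b   [R2 at ε]

Reduce t₂ = m(m(m(e, e, p(p(m(p(p(e)), e, p(e))))), e, p(m(p(e), e, p(b)))), m(e, e, p(e)), p(e)):
1. m(m(m(e, e, p(p(m(p(p(e)), e, p(e))))), e, p(m(p(e), e, p(b)))), m(e, e, p(e)), p(e))  →  m(m(p(e), e, p(b)), m(e, e, p(e)), p(e))   [R2 at 1]
2. m(m(p(e), e, p(b)), m(e, e, p(e)), p(e))  →  m(b, m(e, e, p(e)), p(e))   [R2 at 1]
3. m(b, m(e, e, p(e)), p(e))  →  m(b, e, p(e))   [R2 at 2]
4. m(b, e, p(e))  →  e   [R2 at ε]

no — NF(t₁) = b, NF(t₂) = e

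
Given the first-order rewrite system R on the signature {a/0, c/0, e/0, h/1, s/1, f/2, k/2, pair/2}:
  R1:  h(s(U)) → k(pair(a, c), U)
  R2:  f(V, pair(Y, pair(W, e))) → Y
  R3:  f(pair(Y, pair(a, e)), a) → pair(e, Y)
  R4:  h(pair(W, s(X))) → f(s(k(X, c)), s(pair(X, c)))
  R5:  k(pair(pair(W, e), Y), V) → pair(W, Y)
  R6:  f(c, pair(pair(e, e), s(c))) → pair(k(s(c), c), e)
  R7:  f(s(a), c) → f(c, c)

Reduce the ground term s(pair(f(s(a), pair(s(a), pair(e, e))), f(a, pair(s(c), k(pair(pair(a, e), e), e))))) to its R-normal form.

s(pair(s(a), s(c)))

1. s(pair(f(s(a), pair(s(a), pair(e, e))), f(a, pair(s(c), k(pair(pair(a, e), e), e)))))  →  s(pair(s(a), f(a, pair(s(c), k(pair(pair(a, e), e), e)))))   [R2 at 1.1]
2. s(pair(s(a), f(a, pair(s(c), k(pair(pair(a, e), e), e)))))  →  s(pair(s(a), f(a, pair(s(c), pair(a, e)))))   [R5 at 1.2.2.2]
3. s(pair(s(a), f(a, pair(s(c), pair(a, e)))))  →  s(pair(s(a), s(c)))   [R2 at 1.2]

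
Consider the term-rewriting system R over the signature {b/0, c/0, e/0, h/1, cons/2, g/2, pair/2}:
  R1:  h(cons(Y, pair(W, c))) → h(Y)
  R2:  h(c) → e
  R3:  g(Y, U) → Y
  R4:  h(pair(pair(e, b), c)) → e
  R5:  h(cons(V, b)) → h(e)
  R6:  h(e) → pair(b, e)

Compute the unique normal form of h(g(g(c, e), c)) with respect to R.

e

1. h(g(g(c, e), c))  →  h(g(c, e))   [R3 at 1]
2. h(g(c, e))  →  h(c)   [R3 at 1]
3. h(c)  →  e   [R2 at ε]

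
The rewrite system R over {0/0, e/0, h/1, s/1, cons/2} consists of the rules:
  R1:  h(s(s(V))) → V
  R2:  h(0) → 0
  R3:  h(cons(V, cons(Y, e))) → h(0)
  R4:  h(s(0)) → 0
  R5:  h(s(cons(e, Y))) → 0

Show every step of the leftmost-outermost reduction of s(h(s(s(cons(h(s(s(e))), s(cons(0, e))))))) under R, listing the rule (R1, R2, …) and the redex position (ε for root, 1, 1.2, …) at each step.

1. s(h(s(s(cons(h(s(s(e))), s(cons(0, e)))))))  →  s(cons(h(s(s(e))), s(cons(0, e))))   [R1 at 1]
2. s(cons(h(s(s(e))), s(cons(0, e))))  →  s(cons(e, s(cons(0, e))))   [R1 at 1.1]

s(cons(e, s(cons(0, e))))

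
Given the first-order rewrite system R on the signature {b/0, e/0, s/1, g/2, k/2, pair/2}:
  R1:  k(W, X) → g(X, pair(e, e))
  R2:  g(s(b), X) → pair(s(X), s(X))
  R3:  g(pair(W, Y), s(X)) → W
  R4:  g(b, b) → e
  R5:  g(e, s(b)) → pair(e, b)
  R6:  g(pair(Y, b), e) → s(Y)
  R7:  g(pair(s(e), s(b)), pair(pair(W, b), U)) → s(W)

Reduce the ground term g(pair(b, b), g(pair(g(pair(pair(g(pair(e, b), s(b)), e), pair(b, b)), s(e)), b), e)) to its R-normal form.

1. g(pair(b, b), g(pair(g(pair(pair(g(pair(e, b), s(b)), e), pair(b, b)), s(e)), b), e))  →  g(pair(b, b), s(g(pair(pair(g(pair(e, b), s(b)), e), pair(b, b)), s(e))))   [R6 at 2]
2. g(pair(b, b), s(g(pair(pair(g(pair(e, b), s(b)), e), pair(b, b)), s(e))))  →  b   [R3 at ε]

b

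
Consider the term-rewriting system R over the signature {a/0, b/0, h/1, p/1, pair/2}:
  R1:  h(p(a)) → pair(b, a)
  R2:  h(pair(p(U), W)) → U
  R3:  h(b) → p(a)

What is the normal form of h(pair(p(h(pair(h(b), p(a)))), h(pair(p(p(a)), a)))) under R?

1. h(pair(p(h(pair(h(b), p(a)))), h(pair(p(p(a)), a))))  →  h(pair(h(b), p(a)))   [R2 at ε]
2. h(pair(h(b), p(a)))  →  h(pair(p(a), p(a)))   [R3 at 1.1]
3. h(pair(p(a), p(a)))  →  a   [R2 at ε]

a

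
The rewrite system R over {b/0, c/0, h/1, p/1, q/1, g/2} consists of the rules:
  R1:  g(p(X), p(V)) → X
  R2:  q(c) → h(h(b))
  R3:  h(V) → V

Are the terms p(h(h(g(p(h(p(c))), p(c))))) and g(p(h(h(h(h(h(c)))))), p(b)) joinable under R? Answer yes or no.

Reduce t₁ = p(h(h(g(p(h(p(c))), p(c))))):
1. p(h(h(g(p(h(p(c))), p(c)))))  →  p(h(g(p(h(p(c))), p(c))))   [R3 at 1]
2. p(h(g(p(h(p(c))), p(c))))  →  p(g(p(h(p(c))), p(c)))   [R3 at 1]
3. p(g(p(h(p(c))), p(c)))  →  p(h(p(c)))   [R1 at 1]
4. p(h(p(c)))  →  p(p(c))   [R3 at 1]

Reduce t₂ = g(p(h(h(h(h(h(c)))))), p(b)):
1. g(p(h(h(h(h(h(c)))))), p(b))  →  h(h(h(h(h(c)))))   [R1 at ε]
2. h(h(h(h(h(c)))))  →  h(h(h(h(c))))   [R3 at ε]
3. h(h(h(h(c))))  →  h(h(h(c)))   [R3 at ε]
4. h(h(h(c)))  →  h(h(c))   [R3 at ε]
5. h(h(c))  →  h(c)   [R3 at ε]
6. h(c)  →  c   [R3 at ε]

no — NF(t₁) = p(p(c)), NF(t₂) = c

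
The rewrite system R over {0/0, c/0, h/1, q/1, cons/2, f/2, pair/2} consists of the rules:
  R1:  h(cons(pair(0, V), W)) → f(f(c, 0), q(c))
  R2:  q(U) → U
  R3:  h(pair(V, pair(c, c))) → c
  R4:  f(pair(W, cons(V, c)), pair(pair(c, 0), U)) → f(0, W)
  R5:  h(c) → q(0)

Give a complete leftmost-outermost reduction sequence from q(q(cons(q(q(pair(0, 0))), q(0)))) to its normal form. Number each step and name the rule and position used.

1. q(q(cons(q(q(pair(0, 0))), q(0))))  →  q(cons(q(q(pair(0, 0))), q(0)))   [R2 at ε]
2. q(cons(q(q(pair(0, 0))), q(0)))  →  cons(q(q(pair(0, 0))), q(0))   [R2 at ε]
3. cons(q(q(pair(0, 0))), q(0))  →  cons(q(pair(0, 0)), q(0))   [R2 at 1]
4. cons(q(pair(0, 0)), q(0))  →  cons(pair(0, 0), q(0))   [R2 at 1]
5. cons(pair(0, 0), q(0))  →  cons(pair(0, 0), 0)   [R2 at 2]

cons(pair(0, 0), 0)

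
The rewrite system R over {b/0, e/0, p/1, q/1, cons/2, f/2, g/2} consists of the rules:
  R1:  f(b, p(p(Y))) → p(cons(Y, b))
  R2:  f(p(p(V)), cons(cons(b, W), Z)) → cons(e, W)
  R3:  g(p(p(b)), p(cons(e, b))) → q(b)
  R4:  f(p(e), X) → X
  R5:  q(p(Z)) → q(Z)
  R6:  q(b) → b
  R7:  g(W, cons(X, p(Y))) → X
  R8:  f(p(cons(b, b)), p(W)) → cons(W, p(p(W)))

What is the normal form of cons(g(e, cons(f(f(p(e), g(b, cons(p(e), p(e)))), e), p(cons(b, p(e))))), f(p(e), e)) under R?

1. cons(g(e, cons(f(f(p(e), g(b, cons(p(e), p(e)))), e), p(cons(b, p(e))))), f(p(e), e))  →  cons(f(f(p(e), g(b, cons(p(e), p(e)))), e), f(p(e), e))   [R7 at 1]
2. cons(f(f(p(e), g(b, cons(p(e), p(e)))), e), f(p(e), e))  →  cons(f(g(b, cons(p(e), p(e))), e), f(p(e), e))   [R4 at 1.1]
3. cons(f(g(b, cons(p(e), p(e))), e), f(p(e), e))  →  cons(f(p(e), e), f(p(e), e))   [R7 at 1.1]
4. cons(f(p(e), e), f(p(e), e))  →  cons(e, f(p(e), e))   [R4 at 1]
5. cons(e, f(p(e), e))  →  cons(e, e)   [R4 at 2]

cons(e, e)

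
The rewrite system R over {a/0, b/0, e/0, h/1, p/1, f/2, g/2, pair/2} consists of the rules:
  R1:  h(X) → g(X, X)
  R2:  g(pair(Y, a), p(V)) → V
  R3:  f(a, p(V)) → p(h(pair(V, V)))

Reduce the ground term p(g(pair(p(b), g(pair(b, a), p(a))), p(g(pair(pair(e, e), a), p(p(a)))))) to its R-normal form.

1. p(g(pair(p(b), g(pair(b, a), p(a))), p(g(pair(pair(e, e), a), p(p(a))))))  →  p(g(pair(p(b), a), p(g(pair(pair(e, e), a), p(p(a))))))   [R2 at 1.1.2]
2. p(g(pair(p(b), a), p(g(pair(pair(e, e), a), p(p(a))))))  →  p(g(pair(pair(e, e), a), p(p(a))))   [R2 at 1]
3. p(g(pair(pair(e, e), a), p(p(a))))  →  p(p(a))   [R2 at 1]

p(p(a))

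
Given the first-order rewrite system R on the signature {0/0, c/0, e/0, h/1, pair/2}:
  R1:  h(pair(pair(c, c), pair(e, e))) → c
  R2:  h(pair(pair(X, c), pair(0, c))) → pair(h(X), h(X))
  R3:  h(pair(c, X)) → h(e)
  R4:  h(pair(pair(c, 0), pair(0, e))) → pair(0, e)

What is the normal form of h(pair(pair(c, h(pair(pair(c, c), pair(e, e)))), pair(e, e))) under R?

1. h(pair(pair(c, h(pair(pair(c, c), pair(e, e)))), pair(e, e)))  →  h(pair(pair(c, c), pair(e, e)))   [R1 at 1.1.2]
2. h(pair(pair(c, c), pair(e, e)))  →  c   [R1 at ε]

c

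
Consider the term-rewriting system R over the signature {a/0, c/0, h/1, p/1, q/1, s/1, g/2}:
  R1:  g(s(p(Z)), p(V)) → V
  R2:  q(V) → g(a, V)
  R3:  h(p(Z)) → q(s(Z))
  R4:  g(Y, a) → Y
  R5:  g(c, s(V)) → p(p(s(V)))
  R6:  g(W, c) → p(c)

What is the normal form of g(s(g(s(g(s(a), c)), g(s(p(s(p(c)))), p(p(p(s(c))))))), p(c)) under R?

c

1. g(s(g(s(g(s(a), c)), g(s(p(s(p(c)))), p(p(p(s(c))))))), p(c))  →  g(s(g(s(p(c)), g(s(p(s(p(c)))), p(p(p(s(c))))))), p(c))   [R6 at 1.1.1.1]
2. g(s(g(s(p(c)), g(s(p(s(p(c)))), p(p(p(s(c))))))), p(c))  →  g(s(g(s(p(c)), p(p(s(c))))), p(c))   [R1 at 1.1.2]
3. g(s(g(s(p(c)), p(p(s(c))))), p(c))  →  g(s(p(s(c))), p(c))   [R1 at 1.1]
4. g(s(p(s(c))), p(c))  →  c   [R1 at ε]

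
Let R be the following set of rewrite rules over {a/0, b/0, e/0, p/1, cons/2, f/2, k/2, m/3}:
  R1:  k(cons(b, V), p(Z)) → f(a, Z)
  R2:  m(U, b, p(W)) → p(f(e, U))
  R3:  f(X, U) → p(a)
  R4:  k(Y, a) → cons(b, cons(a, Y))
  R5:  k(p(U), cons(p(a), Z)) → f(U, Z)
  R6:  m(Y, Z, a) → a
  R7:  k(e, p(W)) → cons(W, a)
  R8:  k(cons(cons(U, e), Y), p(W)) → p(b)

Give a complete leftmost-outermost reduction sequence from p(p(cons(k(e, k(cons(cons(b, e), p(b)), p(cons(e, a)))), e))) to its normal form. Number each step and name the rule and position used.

p(p(cons(cons(b, a), e)))

1. p(p(cons(k(e, k(cons(cons(b, e), p(b)), p(cons(e, a)))), e)))  →  p(p(cons(k(e, p(b)), e)))   [R8 at 1.1.1.2]
2. p(p(cons(k(e, p(b)), e)))  →  p(p(cons(cons(b, a), e)))   [R7 at 1.1.1]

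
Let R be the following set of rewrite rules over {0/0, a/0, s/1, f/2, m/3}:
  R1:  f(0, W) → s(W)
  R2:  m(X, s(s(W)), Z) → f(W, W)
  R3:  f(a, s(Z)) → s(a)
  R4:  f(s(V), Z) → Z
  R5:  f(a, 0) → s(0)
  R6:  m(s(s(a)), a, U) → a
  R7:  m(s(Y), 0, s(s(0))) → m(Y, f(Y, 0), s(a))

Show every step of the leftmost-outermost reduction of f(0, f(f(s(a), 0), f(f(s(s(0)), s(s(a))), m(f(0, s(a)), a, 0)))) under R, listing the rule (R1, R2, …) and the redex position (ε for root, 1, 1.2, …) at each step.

1. f(0, f(f(s(a), 0), f(f(s(s(0)), s(s(a))), m(f(0, s(a)), a, 0))))  →  s(f(f(s(a), 0), f(f(s(s(0)), s(s(a))), m(f(0, s(a)), a, 0))))   [R1 at ε]
2. s(f(f(s(a), 0), f(f(s(s(0)), s(s(a))), m(f(0, s(a)), a, 0))))  →  s(f(0, f(f(s(s(0)), s(s(a))), m(f(0, s(a)), a, 0))))   [R4 at 1.1]
3. s(f(0, f(f(s(s(0)), s(s(a))), m(f(0, s(a)), a, 0))))  →  s(s(f(f(s(s(0)), s(s(a))), m(f(0, s(a)), a, 0))))   [R1 at 1]
4. s(s(f(f(s(s(0)), s(s(a))), m(f(0, s(a)), a, 0))))  →  s(s(f(s(s(a)), m(f(0, s(a)), a, 0))))   [R4 at 1.1.1]
5. s(s(f(s(s(a)), m(f(0, s(a)), a, 0))))  →  s(s(m(f(0, s(a)), a, 0)))   [R4 at 1.1]
6. s(s(m(f(0, s(a)), a, 0)))  →  s(s(m(s(s(a)), a, 0)))   [R1 at 1.1.1]
7. s(s(m(s(s(a)), a, 0)))  →  s(s(a))   [R6 at 1.1]

s(s(a))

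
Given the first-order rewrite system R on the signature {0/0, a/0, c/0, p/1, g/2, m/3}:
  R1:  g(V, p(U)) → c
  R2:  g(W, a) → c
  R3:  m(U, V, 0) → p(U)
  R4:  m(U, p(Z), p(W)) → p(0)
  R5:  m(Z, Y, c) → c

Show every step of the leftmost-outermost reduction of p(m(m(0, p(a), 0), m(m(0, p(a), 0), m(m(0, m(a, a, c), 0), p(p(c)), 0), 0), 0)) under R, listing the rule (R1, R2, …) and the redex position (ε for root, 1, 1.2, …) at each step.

1. p(m(m(0, p(a), 0), m(m(0, p(a), 0), m(m(0, m(a, a, c), 0), p(p(c)), 0), 0), 0))  →  p(p(m(0, p(a), 0)))   [R3 at 1]
2. p(p(m(0, p(a), 0)))  →  p(p(p(0)))   [R3 at 1.1]

p(p(p(0)))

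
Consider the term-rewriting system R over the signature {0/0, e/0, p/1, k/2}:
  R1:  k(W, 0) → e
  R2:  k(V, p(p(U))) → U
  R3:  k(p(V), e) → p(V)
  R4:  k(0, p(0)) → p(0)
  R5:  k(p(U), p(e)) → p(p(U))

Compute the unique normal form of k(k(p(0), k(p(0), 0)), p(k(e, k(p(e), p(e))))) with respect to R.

p(p(0))

1. k(k(p(0), k(p(0), 0)), p(k(e, k(p(e), p(e)))))  →  k(k(p(0), e), p(k(e, k(p(e), p(e)))))   [R1 at 1.2]
2. k(k(p(0), e), p(k(e, k(p(e), p(e)))))  →  k(p(0), p(k(e, k(p(e), p(e)))))   [R3 at 1]
3. k(p(0), p(k(e, k(p(e), p(e)))))  →  k(p(0), p(k(e, p(p(e)))))   [R5 at 2.1.2]
4. k(p(0), p(k(e, p(p(e)))))  →  k(p(0), p(e))   [R2 at 2.1]
5. k(p(0), p(e))  →  p(p(0))   [R5 at ε]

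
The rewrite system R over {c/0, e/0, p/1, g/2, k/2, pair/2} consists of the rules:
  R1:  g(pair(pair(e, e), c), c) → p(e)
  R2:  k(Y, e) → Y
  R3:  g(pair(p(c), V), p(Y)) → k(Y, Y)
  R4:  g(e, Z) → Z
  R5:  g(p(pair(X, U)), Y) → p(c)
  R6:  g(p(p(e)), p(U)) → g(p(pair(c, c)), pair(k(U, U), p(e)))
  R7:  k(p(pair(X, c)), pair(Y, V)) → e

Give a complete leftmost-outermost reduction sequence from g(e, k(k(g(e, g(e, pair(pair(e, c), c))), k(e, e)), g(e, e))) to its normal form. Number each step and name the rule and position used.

1. g(e, k(k(g(e, g(e, pair(pair(e, c), c))), k(e, e)), g(e, e)))  →  k(k(g(e, g(e, pair(pair(e, c), c))), k(e, e)), g(e, e))   [R4 at ε]
2. k(k(g(e, g(e, pair(pair(e, c), c))), k(e, e)), g(e, e))  →  k(k(g(e, pair(pair(e, c), c)), k(e, e)), g(e, e))   [R4 at 1.1]
3. k(k(g(e, pair(pair(e, c), c)), k(e, e)), g(e, e))  →  k(k(pair(pair(e, c), c), k(e, e)), g(e, e))   [R4 at 1.1]
4. k(k(pair(pair(e, c), c), k(e, e)), g(e, e))  →  k(k(pair(pair(e, c), c), e), g(e, e))   [R2 at 1.2]
5. k(k(pair(pair(e, c), c), e), g(e, e))  →  k(pair(pair(e, c), c), g(e, e))   [R2 at 1]
6. k(pair(pair(e, c), c), g(e, e))  →  k(pair(pair(e, c), c), e)   [R4 at 2]
7. k(pair(pair(e, c), c), e)  →  pair(pair(e, c), c)   [R2 at ε]

pair(pair(e, c), c)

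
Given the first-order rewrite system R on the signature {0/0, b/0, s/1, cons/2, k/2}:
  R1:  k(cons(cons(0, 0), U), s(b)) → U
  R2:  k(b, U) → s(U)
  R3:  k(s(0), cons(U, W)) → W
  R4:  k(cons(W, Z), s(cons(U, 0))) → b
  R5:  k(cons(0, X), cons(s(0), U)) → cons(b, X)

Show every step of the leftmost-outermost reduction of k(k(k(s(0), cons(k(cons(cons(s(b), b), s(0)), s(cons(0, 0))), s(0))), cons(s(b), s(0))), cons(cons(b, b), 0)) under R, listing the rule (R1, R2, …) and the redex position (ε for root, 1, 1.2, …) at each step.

0

1. k(k(k(s(0), cons(k(cons(cons(s(b), b), s(0)), s(cons(0, 0))), s(0))), cons(s(b), s(0))), cons(cons(b, b), 0))  →  k(k(s(0), cons(s(b), s(0))), cons(cons(b, b), 0))   [R3 at 1.1]
2. k(k(s(0), cons(s(b), s(0))), cons(cons(b, b), 0))  →  k(s(0), cons(cons(b, b), 0))   [R3 at 1]
3. k(s(0), cons(cons(b, b), 0))  →  0   [R3 at ε]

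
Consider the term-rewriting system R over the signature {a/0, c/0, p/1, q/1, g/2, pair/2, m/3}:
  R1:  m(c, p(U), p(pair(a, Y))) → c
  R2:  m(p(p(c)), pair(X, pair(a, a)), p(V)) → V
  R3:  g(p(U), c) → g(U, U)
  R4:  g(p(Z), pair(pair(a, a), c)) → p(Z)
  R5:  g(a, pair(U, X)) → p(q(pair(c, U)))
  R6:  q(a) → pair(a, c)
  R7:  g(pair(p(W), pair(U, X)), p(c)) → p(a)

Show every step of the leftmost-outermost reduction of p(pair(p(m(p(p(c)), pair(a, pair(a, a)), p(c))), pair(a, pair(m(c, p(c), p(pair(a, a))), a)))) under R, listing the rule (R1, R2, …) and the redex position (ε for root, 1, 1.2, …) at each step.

p(pair(p(c), pair(a, pair(c, a))))

1. p(pair(p(m(p(p(c)), pair(a, pair(a, a)), p(c))), pair(a, pair(m(c, p(c), p(pair(a, a))), a))))  →  p(pair(p(c), pair(a, pair(m(c, p(c), p(pair(a, a))), a))))   [R2 at 1.1.1]
2. p(pair(p(c), pair(a, pair(m(c, p(c), p(pair(a, a))), a))))  →  p(pair(p(c), pair(a, pair(c, a))))   [R1 at 1.2.2.1]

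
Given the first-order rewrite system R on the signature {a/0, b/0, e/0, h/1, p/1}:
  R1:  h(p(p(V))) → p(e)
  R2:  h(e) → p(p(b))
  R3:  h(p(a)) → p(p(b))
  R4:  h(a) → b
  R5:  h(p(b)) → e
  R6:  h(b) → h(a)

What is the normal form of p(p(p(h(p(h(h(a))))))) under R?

1. p(p(p(h(p(h(h(a)))))))  →  p(p(p(h(p(h(b))))))   [R4 at 1.1.1.1.1.1]
2. p(p(p(h(p(h(b))))))  →  p(p(p(h(p(h(a))))))   [R6 at 1.1.1.1.1]
3. p(p(p(h(p(h(a))))))  →  p(p(p(h(p(b)))))   [R4 at 1.1.1.1.1]
4. p(p(p(h(p(b)))))  →  p(p(p(e)))   [R5 at 1.1.1]

p(p(p(e)))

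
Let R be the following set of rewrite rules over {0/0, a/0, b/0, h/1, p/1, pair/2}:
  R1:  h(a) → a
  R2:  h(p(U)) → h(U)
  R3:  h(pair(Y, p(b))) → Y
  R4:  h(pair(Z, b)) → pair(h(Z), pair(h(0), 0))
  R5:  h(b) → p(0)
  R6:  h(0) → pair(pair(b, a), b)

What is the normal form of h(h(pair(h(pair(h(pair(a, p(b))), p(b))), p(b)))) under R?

a

1. h(h(pair(h(pair(h(pair(a, p(b))), p(b))), p(b))))  →  h(h(pair(h(pair(a, p(b))), p(b))))   [R3 at 1]
2. h(h(pair(h(pair(a, p(b))), p(b))))  →  h(h(pair(a, p(b))))   [R3 at 1]
3. h(h(pair(a, p(b))))  →  h(a)   [R3 at 1]
4. h(a)  →  a   [R1 at ε]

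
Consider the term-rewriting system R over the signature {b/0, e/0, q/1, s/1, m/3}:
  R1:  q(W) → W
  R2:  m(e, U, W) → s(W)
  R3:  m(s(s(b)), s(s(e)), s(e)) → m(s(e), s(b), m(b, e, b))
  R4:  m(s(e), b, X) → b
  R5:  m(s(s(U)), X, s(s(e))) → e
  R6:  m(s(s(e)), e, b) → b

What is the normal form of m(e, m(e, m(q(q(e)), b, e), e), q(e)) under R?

s(e)

1. m(e, m(e, m(q(q(e)), b, e), e), q(e))  →  s(q(e))   [R2 at ε]
2. s(q(e))  →  s(e)   [R1 at 1]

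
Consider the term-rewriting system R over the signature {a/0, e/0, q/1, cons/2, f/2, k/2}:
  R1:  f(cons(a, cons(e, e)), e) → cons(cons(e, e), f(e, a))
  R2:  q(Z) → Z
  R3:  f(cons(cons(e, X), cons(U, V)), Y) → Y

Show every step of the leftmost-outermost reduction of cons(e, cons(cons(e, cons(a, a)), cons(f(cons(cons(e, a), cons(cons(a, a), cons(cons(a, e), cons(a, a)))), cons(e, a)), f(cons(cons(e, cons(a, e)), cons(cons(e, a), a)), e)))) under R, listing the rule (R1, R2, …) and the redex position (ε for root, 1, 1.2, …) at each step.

cons(e, cons(cons(e, cons(a, a)), cons(cons(e, a), e)))

1. cons(e, cons(cons(e, cons(a, a)), cons(f(cons(cons(e, a), cons(cons(a, a), cons(cons(a, e), cons(a, a)))), cons(e, a)), f(cons(cons(e, cons(a, e)), cons(cons(e, a), a)), e))))  →  cons(e, cons(cons(e, cons(a, a)), cons(cons(e, a), f(cons(cons(e, cons(a, e)), cons(cons(e, a), a)), e))))   [R3 at 2.2.1]
2. cons(e, cons(cons(e, cons(a, a)), cons(cons(e, a), f(cons(cons(e, cons(a, e)), cons(cons(e, a), a)), e))))  →  cons(e, cons(cons(e, cons(a, a)), cons(cons(e, a), e)))   [R3 at 2.2.2]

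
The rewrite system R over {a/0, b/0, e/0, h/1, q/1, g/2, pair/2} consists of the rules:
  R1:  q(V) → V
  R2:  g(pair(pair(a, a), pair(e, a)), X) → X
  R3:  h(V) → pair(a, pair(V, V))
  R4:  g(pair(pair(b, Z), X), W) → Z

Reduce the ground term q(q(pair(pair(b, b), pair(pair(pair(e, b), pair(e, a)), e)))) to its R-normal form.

1. q(q(pair(pair(b, b), pair(pair(pair(e, b), pair(e, a)), e))))  →  q(pair(pair(b, b), pair(pair(pair(e, b), pair(e, a)), e)))   [R1 at ε]
2. q(pair(pair(b, b), pair(pair(pair(e, b), pair(e, a)), e)))  →  pair(pair(b, b), pair(pair(pair(e, b), pair(e, a)), e))   [R1 at ε]

pair(pair(b, b), pair(pair(pair(e, b), pair(e, a)), e))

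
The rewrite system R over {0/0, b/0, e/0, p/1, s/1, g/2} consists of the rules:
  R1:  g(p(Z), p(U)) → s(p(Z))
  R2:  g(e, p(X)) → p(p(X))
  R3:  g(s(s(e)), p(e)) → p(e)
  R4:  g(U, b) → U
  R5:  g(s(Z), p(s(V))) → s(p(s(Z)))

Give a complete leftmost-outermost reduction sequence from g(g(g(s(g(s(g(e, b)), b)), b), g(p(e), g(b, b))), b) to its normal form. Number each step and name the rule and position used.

p(e)

1. g(g(g(s(g(s(g(e, b)), b)), b), g(p(e), g(b, b))), b)  →  g(g(s(g(s(g(e, b)), b)), b), g(p(e), g(b, b)))   [R4 at ε]
2. g(g(s(g(s(g(e, b)), b)), b), g(p(e), g(b, b)))  →  g(s(g(s(g(e, b)), b)), g(p(e), g(b, b)))   [R4 at 1]
3. g(s(g(s(g(e, b)), b)), g(p(e), g(b, b)))  →  g(s(s(g(e, b))), g(p(e), g(b, b)))   [R4 at 1.1]
4. g(s(s(g(e, b))), g(p(e), g(b, b)))  →  g(s(s(e)), g(p(e), g(b, b)))   [R4 at 1.1.1]
5. g(s(s(e)), g(p(e), g(b, b)))  →  g(s(s(e)), g(p(e), b))   [R4 at 2.2]
6. g(s(s(e)), g(p(e), b))  →  g(s(s(e)), p(e))   [R4 at 2]
7. g(s(s(e)), p(e))  →  p(e)   [R3 at ε]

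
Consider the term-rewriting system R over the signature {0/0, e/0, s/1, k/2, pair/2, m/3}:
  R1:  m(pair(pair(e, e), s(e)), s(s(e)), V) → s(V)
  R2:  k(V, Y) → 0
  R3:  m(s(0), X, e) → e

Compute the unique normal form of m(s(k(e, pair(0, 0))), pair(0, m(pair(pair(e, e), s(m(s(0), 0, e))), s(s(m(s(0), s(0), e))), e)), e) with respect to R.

1. m(s(k(e, pair(0, 0))), pair(0, m(pair(pair(e, e), s(m(s(0), 0, e))), s(s(m(s(0), s(0), e))), e)), e)  →  m(s(0), pair(0, m(pair(pair(e, e), s(m(s(0), 0, e))), s(s(m(s(0), s(0), e))), e)), e)   [R2 at 1.1]
2. m(s(0), pair(0, m(pair(pair(e, e), s(m(s(0), 0, e))), s(s(m(s(0), s(0), e))), e)), e)  →  e   [R3 at ε]

e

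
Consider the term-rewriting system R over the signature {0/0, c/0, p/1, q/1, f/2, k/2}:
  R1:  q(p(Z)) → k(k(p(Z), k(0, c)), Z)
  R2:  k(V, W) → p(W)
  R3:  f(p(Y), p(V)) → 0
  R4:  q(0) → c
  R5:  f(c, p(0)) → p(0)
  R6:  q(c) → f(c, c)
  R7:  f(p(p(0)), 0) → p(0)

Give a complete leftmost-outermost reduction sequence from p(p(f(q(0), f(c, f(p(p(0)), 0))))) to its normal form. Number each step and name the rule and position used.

1. p(p(f(q(0), f(c, f(p(p(0)), 0)))))  →  p(p(f(c, f(c, f(p(p(0)), 0)))))   [R4 at 1.1.1]
2. p(p(f(c, f(c, f(p(p(0)), 0)))))  →  p(p(f(c, f(c, p(0)))))   [R7 at 1.1.2.2]
3. p(p(f(c, f(c, p(0)))))  →  p(p(f(c, p(0))))   [R5 at 1.1.2]
4. p(p(f(c, p(0))))  →  p(p(p(0)))   [R5 at 1.1]

p(p(p(0)))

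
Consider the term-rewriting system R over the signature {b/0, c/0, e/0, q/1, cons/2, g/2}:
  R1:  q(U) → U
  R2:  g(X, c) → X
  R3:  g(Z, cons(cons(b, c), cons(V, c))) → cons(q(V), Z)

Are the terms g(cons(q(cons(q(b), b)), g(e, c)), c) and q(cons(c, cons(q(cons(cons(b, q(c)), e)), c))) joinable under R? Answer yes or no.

Reduce t₁ = g(cons(q(cons(q(b), b)), g(e, c)), c):
1. g(cons(q(cons(q(b), b)), g(e, c)), c)  →  cons(q(cons(q(b), b)), g(e, c))   [R2 at ε]
2. cons(q(cons(q(b), b)), g(e, c))  →  cons(cons(q(b), b), g(e, c))   [R1 at 1]
3. cons(cons(q(b), b), g(e, c))  →  cons(cons(b, b), g(e, c))   [R1 at 1.1]
4. cons(cons(b, b), g(e, c))  →  cons(cons(b, b), e)   [R2 at 2]

Reduce t₂ = q(cons(c, cons(q(cons(cons(b, q(c)), e)), c))):
1. q(cons(c, cons(q(cons(cons(b, q(c)), e)), c)))  →  cons(c, cons(q(cons(cons(b, q(c)), e)), c))   [R1 at ε]
2. cons(c, cons(q(cons(cons(b, q(c)), e)), c))  →  cons(c, cons(cons(cons(b, q(c)), e), c))   [R1 at 2.1]
3. cons(c, cons(cons(cons(b, q(c)), e), c))  →  cons(c, cons(cons(cons(b, c), e), c))   [R1 at 2.1.1.2]

no — NF(t₁) = cons(cons(b, b), e), NF(t₂) = cons(c, cons(cons(cons(b, c), e), c))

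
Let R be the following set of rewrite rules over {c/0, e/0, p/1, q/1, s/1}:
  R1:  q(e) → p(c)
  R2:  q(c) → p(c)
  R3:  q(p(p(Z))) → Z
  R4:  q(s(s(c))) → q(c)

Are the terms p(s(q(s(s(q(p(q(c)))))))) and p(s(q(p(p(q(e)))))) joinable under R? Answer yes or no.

Reduce t₁ = p(s(q(s(s(q(p(q(c)))))))):
1. p(s(q(s(s(q(p(q(c))))))))  →  p(s(q(s(s(q(p(p(c))))))))   [R2 at 1.1.1.1.1.1.1]
2. p(s(q(s(s(q(p(p(c))))))))  →  p(s(q(s(s(c)))))   [R3 at 1.1.1.1.1]
3. p(s(q(s(s(c)))))  →  p(s(q(c)))   [R4 at 1.1]
4. p(s(q(c)))  →  p(s(p(c)))   [R2 at 1.1]

Reduce t₂ = p(s(q(p(p(q(e)))))):
1. p(s(q(p(p(q(e))))))  →  p(s(q(e)))   [R3 at 1.1]
2. p(s(q(e)))  →  p(s(p(c)))   [R1 at 1.1]

yes — NF(t₁) = p(s(p(c))), NF(t₂) = p(s(p(c)))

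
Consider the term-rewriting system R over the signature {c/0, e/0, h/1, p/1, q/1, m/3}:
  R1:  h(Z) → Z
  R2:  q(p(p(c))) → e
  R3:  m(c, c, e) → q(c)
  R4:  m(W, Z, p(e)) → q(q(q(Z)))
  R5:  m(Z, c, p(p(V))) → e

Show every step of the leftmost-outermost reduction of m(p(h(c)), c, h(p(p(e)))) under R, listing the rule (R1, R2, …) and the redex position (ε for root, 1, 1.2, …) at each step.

e

1. m(p(h(c)), c, h(p(p(e))))  →  m(p(c), c, h(p(p(e))))   [R1 at 1.1]
2. m(p(c), c, h(p(p(e))))  →  m(p(c), c, p(p(e)))   [R1 at 3]
3. m(p(c), c, p(p(e)))  →  e   [R5 at ε]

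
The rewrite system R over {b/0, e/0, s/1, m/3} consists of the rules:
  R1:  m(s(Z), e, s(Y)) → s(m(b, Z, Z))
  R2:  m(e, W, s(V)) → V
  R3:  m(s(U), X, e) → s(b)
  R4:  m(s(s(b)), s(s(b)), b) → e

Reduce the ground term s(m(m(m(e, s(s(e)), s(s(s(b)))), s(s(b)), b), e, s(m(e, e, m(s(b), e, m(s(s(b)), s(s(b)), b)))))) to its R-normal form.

1. s(m(m(m(e, s(s(e)), s(s(s(b)))), s(s(b)), b), e, s(m(e, e, m(s(b), e, m(s(s(b)), s(s(b)), b))))))  →  s(m(m(s(s(b)), s(s(b)), b), e, s(m(e, e, m(s(b), e, m(s(s(b)), s(s(b)), b))))))   [R2 at 1.1.1]
2. s(m(m(s(s(b)), s(s(b)), b), e, s(m(e, e, m(s(b), e, m(s(s(b)), s(s(b)), b))))))  →  s(m(e, e, s(m(e, e, m(s(b), e, m(s(s(b)), s(s(b)), b))))))   [R4 at 1.1]
3. s(m(e, e, s(m(e, e, m(s(b), e, m(s(s(b)), s(s(b)), b))))))  →  s(m(e, e, m(s(b), e, m(s(s(b)), s(s(b)), b))))   [R2 at 1]
4. s(m(e, e, m(s(b), e, m(s(s(b)), s(s(b)), b))))  →  s(m(e, e, m(s(b), e, e)))   [R4 at 1.3.3]
5. s(m(e, e, m(s(b), e, e)))  →  s(m(e, e, s(b)))   [R3 at 1.3]
6. s(m(e, e, s(b)))  →  s(b)   [R2 at 1]

s(b)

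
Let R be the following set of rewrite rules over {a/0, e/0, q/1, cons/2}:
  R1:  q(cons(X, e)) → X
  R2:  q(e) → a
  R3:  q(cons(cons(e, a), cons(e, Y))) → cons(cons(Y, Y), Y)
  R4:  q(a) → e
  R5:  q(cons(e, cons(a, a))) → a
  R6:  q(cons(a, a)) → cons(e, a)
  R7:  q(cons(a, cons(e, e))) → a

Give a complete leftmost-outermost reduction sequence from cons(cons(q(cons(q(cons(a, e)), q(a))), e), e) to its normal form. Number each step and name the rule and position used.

1. cons(cons(q(cons(q(cons(a, e)), q(a))), e), e)  →  cons(cons(q(cons(a, q(a))), e), e)   [R1 at 1.1.1.1]
2. cons(cons(q(cons(a, q(a))), e), e)  →  cons(cons(q(cons(a, e)), e), e)   [R4 at 1.1.1.2]
3. cons(cons(q(cons(a, e)), e), e)  →  cons(cons(a, e), e)   [R1 at 1.1]

cons(cons(a, e), e)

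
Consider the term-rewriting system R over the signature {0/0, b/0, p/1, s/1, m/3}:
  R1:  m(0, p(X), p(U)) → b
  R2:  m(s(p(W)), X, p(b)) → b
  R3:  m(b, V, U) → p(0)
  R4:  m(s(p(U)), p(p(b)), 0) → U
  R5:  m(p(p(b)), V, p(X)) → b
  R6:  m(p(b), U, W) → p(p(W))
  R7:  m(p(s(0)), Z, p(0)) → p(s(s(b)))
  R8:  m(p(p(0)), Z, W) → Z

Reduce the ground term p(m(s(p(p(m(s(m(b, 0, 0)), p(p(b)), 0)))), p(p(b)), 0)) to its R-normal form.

p(p(0))

1. p(m(s(p(p(m(s(m(b, 0, 0)), p(p(b)), 0)))), p(p(b)), 0))  →  p(p(m(s(m(b, 0, 0)), p(p(b)), 0)))   [R4 at 1]
2. p(p(m(s(m(b, 0, 0)), p(p(b)), 0)))  →  p(p(m(s(p(0)), p(p(b)), 0)))   [R3 at 1.1.1.1]
3. p(p(m(s(p(0)), p(p(b)), 0)))  →  p(p(0))   [R4 at 1.1]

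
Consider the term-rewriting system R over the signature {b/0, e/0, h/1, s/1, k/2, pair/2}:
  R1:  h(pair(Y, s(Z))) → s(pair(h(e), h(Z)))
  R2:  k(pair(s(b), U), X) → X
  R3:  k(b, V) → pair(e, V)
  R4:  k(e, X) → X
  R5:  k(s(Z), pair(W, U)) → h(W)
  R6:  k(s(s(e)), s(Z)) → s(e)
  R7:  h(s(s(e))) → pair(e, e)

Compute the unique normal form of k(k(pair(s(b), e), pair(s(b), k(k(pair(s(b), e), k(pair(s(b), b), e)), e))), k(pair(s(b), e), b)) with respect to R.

1. k(k(pair(s(b), e), pair(s(b), k(k(pair(s(b), e), k(pair(s(b), b), e)), e))), k(pair(s(b), e), b))  →  k(pair(s(b), k(k(pair(s(b), e), k(pair(s(b), b), e)), e)), k(pair(s(b), e), b))   [R2 at 1]
2. k(pair(s(b), k(k(pair(s(b), e), k(pair(s(b), b), e)), e)), k(pair(s(b), e), b))  →  k(pair(s(b), e), b)   [R2 at ε]
3. k(pair(s(b), e), b)  →  b   [R2 at ε]

b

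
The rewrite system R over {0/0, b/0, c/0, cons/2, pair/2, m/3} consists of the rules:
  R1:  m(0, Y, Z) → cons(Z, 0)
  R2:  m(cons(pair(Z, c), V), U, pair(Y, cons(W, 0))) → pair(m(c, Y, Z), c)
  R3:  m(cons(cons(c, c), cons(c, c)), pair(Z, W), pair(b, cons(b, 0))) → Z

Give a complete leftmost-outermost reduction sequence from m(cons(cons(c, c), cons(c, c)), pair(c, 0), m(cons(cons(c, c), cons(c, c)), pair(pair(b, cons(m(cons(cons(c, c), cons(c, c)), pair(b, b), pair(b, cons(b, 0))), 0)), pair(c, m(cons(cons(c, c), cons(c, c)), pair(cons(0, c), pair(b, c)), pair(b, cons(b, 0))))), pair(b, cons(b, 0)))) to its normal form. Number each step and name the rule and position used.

1. m(cons(cons(c, c), cons(c, c)), pair(c, 0), m(cons(cons(c, c), cons(c, c)), pair(pair(b, cons(m(cons(cons(c, c), cons(c, c)), pair(b, b), pair(b, cons(b, 0))), 0)), pair(c, m(cons(cons(c, c), cons(c, c)), pair(cons(0, c), pair(b, c)), pair(b, cons(b, 0))))), pair(b, cons(b, 0))))  →  m(cons(cons(c, c), cons(c, c)), pair(c, 0), pair(b, cons(m(cons(cons(c, c), cons(c, c)), pair(b, b), pair(b, cons(b, 0))), 0)))   [R3 at 3]
2. m(cons(cons(c, c), cons(c, c)), pair(c, 0), pair(b, cons(m(cons(cons(c, c), cons(c, c)), pair(b, b), pair(b, cons(b, 0))), 0)))  →  m(cons(cons(c, c), cons(c, c)), pair(c, 0), pair(b, cons(b, 0)))   [R3 at 3.2.1]
3. m(cons(cons(c, c), cons(c, c)), pair(c, 0), pair(b, cons(b, 0)))  →  c   [R3 at ε]

c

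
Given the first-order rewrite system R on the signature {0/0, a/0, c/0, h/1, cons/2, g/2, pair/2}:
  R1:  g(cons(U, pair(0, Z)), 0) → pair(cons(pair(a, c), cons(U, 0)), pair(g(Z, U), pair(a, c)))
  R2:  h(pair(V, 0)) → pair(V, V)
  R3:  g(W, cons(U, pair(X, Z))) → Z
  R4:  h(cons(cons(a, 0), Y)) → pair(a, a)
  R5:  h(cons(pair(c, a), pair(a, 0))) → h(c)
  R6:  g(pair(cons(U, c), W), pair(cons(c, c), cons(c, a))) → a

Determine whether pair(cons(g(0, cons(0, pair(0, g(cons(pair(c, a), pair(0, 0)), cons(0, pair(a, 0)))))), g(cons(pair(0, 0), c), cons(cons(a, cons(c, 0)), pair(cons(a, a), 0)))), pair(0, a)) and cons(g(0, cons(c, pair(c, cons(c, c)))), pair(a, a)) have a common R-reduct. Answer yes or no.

no — NF(t₁) = pair(cons(0, 0), pair(0, a)), NF(t₂) = cons(cons(c, c), pair(a, a))

Reduce t₁ = pair(cons(g(0, cons(0, pair(0, g(cons(pair(c, a), pair(0, 0)), cons(0, pair(a, 0)))))), g(cons(pair(0, 0), c), cons(cons(a, cons(c, 0)), pair(cons(a, a), 0)))), pair(0, a)):
1. pair(cons(g(0, cons(0, pair(0, g(cons(pair(c, a), pair(0, 0)), cons(0, pair(a, 0)))))), g(cons(pair(0, 0), c), cons(cons(a, cons(c, 0)), pair(cons(a, a), 0)))), pair(0, a))  →  pair(cons(g(cons(pair(c, a), pair(0, 0)), cons(0, pair(a, 0))), g(cons(pair(0, 0), c), cons(cons(a, cons(c, 0)), pair(cons(a, a), 0)))), pair(0, a))   [R3 at 1.1]
2. pair(cons(g(cons(pair(c, a), pair(0, 0)), cons(0, pair(a, 0))), g(cons(pair(0, 0), c), cons(cons(a, cons(c, 0)), pair(cons(a, a), 0)))), pair(0, a))  →  pair(cons(0, g(cons(pair(0, 0), c), cons(cons(a, cons(c, 0)), pair(cons(a, a), 0)))), pair(0, a))   [R3 at 1.1]
3. pair(cons(0, g(cons(pair(0, 0), c), cons(cons(a, cons(c, 0)), pair(cons(a, a), 0)))), pair(0, a))  →  pair(cons(0, 0), pair(0, a))   [R3 at 1.2]

Reduce t₂ = cons(g(0, cons(c, pair(c, cons(c, c)))), pair(a, a)):
1. cons(g(0, cons(c, pair(c, cons(c, c)))), pair(a, a))  →  cons(cons(c, c), pair(a, a))   [R3 at 1]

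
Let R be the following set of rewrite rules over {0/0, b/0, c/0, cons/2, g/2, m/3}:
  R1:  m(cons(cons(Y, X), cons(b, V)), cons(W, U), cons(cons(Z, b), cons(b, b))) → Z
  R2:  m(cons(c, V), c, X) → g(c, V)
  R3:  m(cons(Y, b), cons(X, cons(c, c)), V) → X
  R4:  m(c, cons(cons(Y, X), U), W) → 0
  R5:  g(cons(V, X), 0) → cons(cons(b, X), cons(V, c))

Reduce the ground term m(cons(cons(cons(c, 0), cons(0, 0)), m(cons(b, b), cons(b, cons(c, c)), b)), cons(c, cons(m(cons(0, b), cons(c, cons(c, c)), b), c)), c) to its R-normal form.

c

1. m(cons(cons(cons(c, 0), cons(0, 0)), m(cons(b, b), cons(b, cons(c, c)), b)), cons(c, cons(m(cons(0, b), cons(c, cons(c, c)), b), c)), c)  →  m(cons(cons(cons(c, 0), cons(0, 0)), b), cons(c, cons(m(cons(0, b), cons(c, cons(c, c)), b), c)), c)   [R3 at 1.2]
2. m(cons(cons(cons(c, 0), cons(0, 0)), b), cons(c, cons(m(cons(0, b), cons(c, cons(c, c)), b), c)), c)  →  m(cons(cons(cons(c, 0), cons(0, 0)), b), cons(c, cons(c, c)), c)   [R3 at 2.2.1]
3. m(cons(cons(cons(c, 0), cons(0, 0)), b), cons(c, cons(c, c)), c)  →  c   [R3 at ε]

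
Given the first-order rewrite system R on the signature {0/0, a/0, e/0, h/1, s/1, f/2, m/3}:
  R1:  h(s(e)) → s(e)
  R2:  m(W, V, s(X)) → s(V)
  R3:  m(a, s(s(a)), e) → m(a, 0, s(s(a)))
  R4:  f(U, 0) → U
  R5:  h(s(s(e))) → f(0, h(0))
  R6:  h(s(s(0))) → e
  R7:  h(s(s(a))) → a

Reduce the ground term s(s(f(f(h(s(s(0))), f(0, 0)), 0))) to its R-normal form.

1. s(s(f(f(h(s(s(0))), f(0, 0)), 0)))  →  s(s(f(h(s(s(0))), f(0, 0))))   [R4 at 1.1]
2. s(s(f(h(s(s(0))), f(0, 0))))  →  s(s(f(e, f(0, 0))))   [R6 at 1.1.1]
3. s(s(f(e, f(0, 0))))  →  s(s(f(e, 0)))   [R4 at 1.1.2]
4. s(s(f(e, 0)))  →  s(s(e))   [R4 at 1.1]

s(s(e))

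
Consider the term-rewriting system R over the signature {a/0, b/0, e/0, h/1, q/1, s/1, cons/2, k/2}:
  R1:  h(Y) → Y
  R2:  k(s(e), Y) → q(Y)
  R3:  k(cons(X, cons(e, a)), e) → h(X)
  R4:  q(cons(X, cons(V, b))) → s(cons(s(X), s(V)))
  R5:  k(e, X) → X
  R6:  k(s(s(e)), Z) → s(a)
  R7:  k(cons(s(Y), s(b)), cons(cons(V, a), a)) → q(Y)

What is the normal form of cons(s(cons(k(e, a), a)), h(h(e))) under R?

cons(s(cons(a, a)), e)

1. cons(s(cons(k(e, a), a)), h(h(e)))  →  cons(s(cons(a, a)), h(h(e)))   [R5 at 1.1.1]
2. cons(s(cons(a, a)), h(h(e)))  →  cons(s(cons(a, a)), h(e))   [R1 at 2]
3. cons(s(cons(a, a)), h(e))  →  cons(s(cons(a, a)), e)   [R1 at 2]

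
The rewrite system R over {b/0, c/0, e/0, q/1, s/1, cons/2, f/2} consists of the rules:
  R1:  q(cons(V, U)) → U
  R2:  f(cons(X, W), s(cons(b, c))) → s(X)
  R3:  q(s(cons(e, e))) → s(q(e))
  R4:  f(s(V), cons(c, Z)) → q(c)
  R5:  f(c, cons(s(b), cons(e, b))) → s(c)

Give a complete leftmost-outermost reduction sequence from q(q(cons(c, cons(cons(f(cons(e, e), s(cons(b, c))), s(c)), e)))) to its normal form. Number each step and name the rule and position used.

e

1. q(q(cons(c, cons(cons(f(cons(e, e), s(cons(b, c))), s(c)), e))))  →  q(cons(cons(f(cons(e, e), s(cons(b, c))), s(c)), e))   [R1 at 1]
2. q(cons(cons(f(cons(e, e), s(cons(b, c))), s(c)), e))  →  e   [R1 at ε]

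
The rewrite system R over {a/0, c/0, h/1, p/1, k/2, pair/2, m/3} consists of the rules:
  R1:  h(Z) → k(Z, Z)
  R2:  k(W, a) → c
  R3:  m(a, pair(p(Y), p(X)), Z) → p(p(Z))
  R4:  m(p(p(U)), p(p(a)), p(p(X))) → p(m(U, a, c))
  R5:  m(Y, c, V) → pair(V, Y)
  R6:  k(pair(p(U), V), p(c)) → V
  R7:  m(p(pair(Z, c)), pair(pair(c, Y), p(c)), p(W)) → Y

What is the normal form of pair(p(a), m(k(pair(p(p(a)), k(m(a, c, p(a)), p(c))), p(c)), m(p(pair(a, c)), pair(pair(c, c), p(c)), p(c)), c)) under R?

1. pair(p(a), m(k(pair(p(p(a)), k(m(a, c, p(a)), p(c))), p(c)), m(p(pair(a, c)), pair(pair(c, c), p(c)), p(c)), c))  →  pair(p(a), m(k(m(a, c, p(a)), p(c)), m(p(pair(a, c)), pair(pair(c, c), p(c)), p(c)), c))   [R6 at 2.1]
2. pair(p(a), m(k(m(a, c, p(a)), p(c)), m(p(pair(a, c)), pair(pair(c, c), p(c)), p(c)), c))  →  pair(p(a), m(k(pair(p(a), a), p(c)), m(p(pair(a, c)), pair(pair(c, c), p(c)), p(c)), c))   [R5 at 2.1.1]
3. pair(p(a), m(k(pair(p(a), a), p(c)), m(p(pair(a, c)), pair(pair(c, c), p(c)), p(c)), c))  →  pair(p(a), m(a, m(p(pair(a, c)), pair(pair(c, c), p(c)), p(c)), c))   [R6 at 2.1]
4. pair(p(a), m(a, m(p(pair(a, c)), pair(pair(c, c), p(c)), p(c)), c))  →  pair(p(a), m(a, c, c))   [R7 at 2.2]
5. pair(p(a), m(a, c, c))  →  pair(p(a), pair(c, a))   [R5 at 2]

pair(p(a), pair(c, a))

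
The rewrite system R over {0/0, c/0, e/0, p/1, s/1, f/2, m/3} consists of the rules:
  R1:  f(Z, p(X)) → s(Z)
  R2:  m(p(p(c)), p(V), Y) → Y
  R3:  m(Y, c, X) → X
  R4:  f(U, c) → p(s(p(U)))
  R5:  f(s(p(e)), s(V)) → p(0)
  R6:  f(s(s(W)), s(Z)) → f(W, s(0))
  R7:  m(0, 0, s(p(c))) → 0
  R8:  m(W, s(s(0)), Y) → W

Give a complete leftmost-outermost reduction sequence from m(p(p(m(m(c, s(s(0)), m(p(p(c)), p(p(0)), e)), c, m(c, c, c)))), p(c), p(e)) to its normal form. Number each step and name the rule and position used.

p(e)

1. m(p(p(m(m(c, s(s(0)), m(p(p(c)), p(p(0)), e)), c, m(c, c, c)))), p(c), p(e))  →  m(p(p(m(c, c, c))), p(c), p(e))   [R3 at 1.1.1]
2. m(p(p(m(c, c, c))), p(c), p(e))  →  m(p(p(c)), p(c), p(e))   [R3 at 1.1.1]
3. m(p(p(c)), p(c), p(e))  →  p(e)   [R2 at ε]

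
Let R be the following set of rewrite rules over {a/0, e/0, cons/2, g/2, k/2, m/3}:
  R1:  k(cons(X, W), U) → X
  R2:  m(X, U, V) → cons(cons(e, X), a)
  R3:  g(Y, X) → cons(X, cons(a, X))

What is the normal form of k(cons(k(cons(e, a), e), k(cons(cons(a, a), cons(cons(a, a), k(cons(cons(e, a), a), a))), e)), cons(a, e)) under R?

e

1. k(cons(k(cons(e, a), e), k(cons(cons(a, a), cons(cons(a, a), k(cons(cons(e, a), a), a))), e)), cons(a, e))  →  k(cons(e, a), e)   [R1 at ε]
2. k(cons(e, a), e)  →  e   [R1 at ε]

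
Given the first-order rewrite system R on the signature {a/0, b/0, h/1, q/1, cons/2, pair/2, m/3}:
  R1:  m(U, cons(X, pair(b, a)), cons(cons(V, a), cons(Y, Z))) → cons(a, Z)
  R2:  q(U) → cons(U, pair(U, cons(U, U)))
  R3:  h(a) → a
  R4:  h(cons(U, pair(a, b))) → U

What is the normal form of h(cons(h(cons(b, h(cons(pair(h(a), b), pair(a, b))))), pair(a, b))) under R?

b

1. h(cons(h(cons(b, h(cons(pair(h(a), b), pair(a, b))))), pair(a, b)))  →  h(cons(b, h(cons(pair(h(a), b), pair(a, b)))))   [R4 at ε]
2. h(cons(b, h(cons(pair(h(a), b), pair(a, b)))))  →  h(cons(b, pair(h(a), b)))   [R4 at 1.2]
3. h(cons(b, pair(h(a), b)))  →  h(cons(b, pair(a, b)))   [R3 at 1.2.1]
4. h(cons(b, pair(a, b)))  →  b   [R4 at ε]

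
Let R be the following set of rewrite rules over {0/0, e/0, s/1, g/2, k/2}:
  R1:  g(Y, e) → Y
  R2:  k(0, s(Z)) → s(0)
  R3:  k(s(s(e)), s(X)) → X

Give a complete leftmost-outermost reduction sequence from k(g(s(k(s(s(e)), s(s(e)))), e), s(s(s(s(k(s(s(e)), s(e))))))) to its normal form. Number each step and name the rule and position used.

1. k(g(s(k(s(s(e)), s(s(e)))), e), s(s(s(s(k(s(s(e)), s(e)))))))  →  k(s(k(s(s(e)), s(s(e)))), s(s(s(s(k(s(s(e)), s(e)))))))   [R1 at 1]
2. k(s(k(s(s(e)), s(s(e)))), s(s(s(s(k(s(s(e)), s(e)))))))  →  k(s(s(e)), s(s(s(s(k(s(s(e)), s(e)))))))   [R3 at 1.1]
3. k(s(s(e)), s(s(s(s(k(s(s(e)), s(e)))))))  →  s(s(s(k(s(s(e)), s(e)))))   [R3 at ε]
4. s(s(s(k(s(s(e)), s(e)))))  →  s(s(s(e)))   [R3 at 1.1.1]

s(s(s(e)))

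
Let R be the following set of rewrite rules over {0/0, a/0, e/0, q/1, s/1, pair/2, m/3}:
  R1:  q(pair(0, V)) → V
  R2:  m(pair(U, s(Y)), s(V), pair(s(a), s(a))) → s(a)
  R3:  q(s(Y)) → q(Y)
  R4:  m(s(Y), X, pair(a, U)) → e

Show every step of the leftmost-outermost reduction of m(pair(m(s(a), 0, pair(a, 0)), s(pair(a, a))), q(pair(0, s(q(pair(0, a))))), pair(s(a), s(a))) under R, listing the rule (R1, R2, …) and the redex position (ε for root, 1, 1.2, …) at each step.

1. m(pair(m(s(a), 0, pair(a, 0)), s(pair(a, a))), q(pair(0, s(q(pair(0, a))))), pair(s(a), s(a)))  →  m(pair(e, s(pair(a, a))), q(pair(0, s(q(pair(0, a))))), pair(s(a), s(a)))   [R4 at 1.1]
2. m(pair(e, s(pair(a, a))), q(pair(0, s(q(pair(0, a))))), pair(s(a), s(a)))  →  m(pair(e, s(pair(a, a))), s(q(pair(0, a))), pair(s(a), s(a)))   [R1 at 2]
3. m(pair(e, s(pair(a, a))), s(q(pair(0, a))), pair(s(a), s(a)))  →  s(a)   [R2 at ε]

s(a)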